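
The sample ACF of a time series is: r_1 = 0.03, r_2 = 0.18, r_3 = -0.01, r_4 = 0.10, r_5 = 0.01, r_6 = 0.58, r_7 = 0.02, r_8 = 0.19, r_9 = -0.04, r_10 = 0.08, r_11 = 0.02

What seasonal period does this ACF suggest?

6

The largest autocorrelation is r_6 = 0.58; the remaining lags stay at or below 0.19.
The dominant spike at lag 6 indicates a seasonal period of 6.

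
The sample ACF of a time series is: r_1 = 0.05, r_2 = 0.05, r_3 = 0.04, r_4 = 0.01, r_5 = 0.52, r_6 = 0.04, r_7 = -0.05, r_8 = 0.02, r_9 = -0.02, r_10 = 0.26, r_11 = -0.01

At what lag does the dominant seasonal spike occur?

The largest autocorrelation is r_5 = 0.52, with a weaker echo at lag 10 (0.26); the remaining lags stay at or below 0.05.
The dominant spike at lag 5 indicates a seasonal period of 5.

5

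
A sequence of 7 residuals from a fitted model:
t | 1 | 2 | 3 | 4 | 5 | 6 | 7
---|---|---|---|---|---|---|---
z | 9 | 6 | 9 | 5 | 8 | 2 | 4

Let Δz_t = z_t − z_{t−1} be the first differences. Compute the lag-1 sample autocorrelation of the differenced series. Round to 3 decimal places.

-0.850

First differences Δz: -3, 3, -4, 3, -6, 2
Mean of differences = -0.8333
Numerator Σ(Δz_t−Δz̄)(Δz_{t+1}−Δz̄) = -67.0278
Denominator Σ(Δz_t−Δz̄)² = 78.8333
r_1(Δz) = -67.0278 / 78.8333 = -0.850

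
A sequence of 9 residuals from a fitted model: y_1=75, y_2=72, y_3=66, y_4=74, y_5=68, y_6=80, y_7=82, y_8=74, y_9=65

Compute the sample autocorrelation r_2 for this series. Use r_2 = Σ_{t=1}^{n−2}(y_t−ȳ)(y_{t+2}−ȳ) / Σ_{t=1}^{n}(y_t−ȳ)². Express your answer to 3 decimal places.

Mean ȳ = (75 + 72 + 66 + 74 + 68 + 80 + 82 + 74 + 65)/9 = 72.8889
Σ(y_t−ȳ)(y_{t+2}−ȳ) = (-14.5432) + (-0.9877) + (33.6790) + (7.9012) + (-44.5432) + (7.9012) + (-71.8765) = -82.4691
Denominator Σ(y_t−ȳ)² = 274.8889
r_2 = -82.4691 / 274.8889 = -0.300

-0.300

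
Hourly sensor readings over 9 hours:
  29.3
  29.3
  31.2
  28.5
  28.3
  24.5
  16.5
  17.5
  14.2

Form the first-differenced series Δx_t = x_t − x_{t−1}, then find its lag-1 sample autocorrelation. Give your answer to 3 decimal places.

First differences Δx: 0.0, 1.9, -2.7, -0.2, -3.8, -8.0, 1.0, -3.3
Mean of differences = -1.8875
Numerator Σ(Δx_t−Δx̄)(Δx_{t+1}−Δx̄) = -10.5652
Denominator Σ(Δx_t−Δx̄)² = 72.7688
r_1(Δx) = -10.5652 / 72.7688 = -0.145

-0.145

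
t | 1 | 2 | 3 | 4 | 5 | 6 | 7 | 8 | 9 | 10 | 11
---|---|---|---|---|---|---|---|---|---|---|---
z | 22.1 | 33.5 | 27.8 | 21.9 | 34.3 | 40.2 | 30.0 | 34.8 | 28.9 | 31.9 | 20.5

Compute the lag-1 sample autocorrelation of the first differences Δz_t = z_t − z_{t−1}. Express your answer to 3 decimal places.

-0.322

First differences Δz: 11.4, -5.7, -5.9, 12.4, 5.9, -10.2, 4.8, -5.9, 3.0, -11.4
Mean of differences = -0.1600
Numerator Σ(Δz_t−Δz̄)(Δz_{t+1}−Δz̄) = -220.9916
Denominator Σ(Δz_t−Δz̄)² = 686.4240
r_1(Δz) = -220.9916 / 686.4240 = -0.322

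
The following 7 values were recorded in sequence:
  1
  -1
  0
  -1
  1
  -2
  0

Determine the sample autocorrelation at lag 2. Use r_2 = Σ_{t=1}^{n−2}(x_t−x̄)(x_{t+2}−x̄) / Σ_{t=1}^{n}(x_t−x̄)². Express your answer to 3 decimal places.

Mean x̄ = (1 − 1 + 0 − 1 + 1 − 2 + 0)/7 = -0.2857
Deviations from mean: 1.2857, -0.7143, 0.2857, -0.7143, 1.2857, -1.7143, 0.2857
Σ(x_t−x̄)(x_{t+2}−x̄) = (0.3673) + (0.5102) + (0.3673) + (1.2245) + (0.3673) = 2.8367
Denominator Σ(x_t−x̄)² = 7.4286
r_2 = 2.8367 / 7.4286 = 0.382

0.382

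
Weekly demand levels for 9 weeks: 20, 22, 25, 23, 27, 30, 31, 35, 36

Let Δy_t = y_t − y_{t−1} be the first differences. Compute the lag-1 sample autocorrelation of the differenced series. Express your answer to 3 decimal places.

-0.536

First differences Δy: 2, 3, -2, 4, 3, 1, 4, 1
Mean of differences = 2.0000
Numerator Σ(Δy_t−Δȳ)(Δy_{t+1}−Δȳ) = -15.0000
Denominator Σ(Δy_t−Δȳ)² = 28.0000
r_1(Δy) = -15.0000 / 28.0000 = -0.536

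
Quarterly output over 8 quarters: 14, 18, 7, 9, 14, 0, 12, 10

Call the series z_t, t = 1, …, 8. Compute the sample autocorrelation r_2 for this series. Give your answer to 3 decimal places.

-0.046

Mean z̄ = (14 + 18 + 7 + 9 + 14 + 0 + 12 + 10)/8 = 10.5000
Numerator Σ_{t=1}^{6}(z_t−z̄)(z_{t+2}−z̄) = -9.5000
Denominator Σ(z_t−z̄)² = 208.0000
r_2 = -9.5000 / 208.0000 = -0.046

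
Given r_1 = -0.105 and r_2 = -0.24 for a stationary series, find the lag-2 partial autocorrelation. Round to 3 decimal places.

-0.254

φ_{22} = (r_2 − r_1²) / (1 − r_1²)
r_1² = (-0.105)² = 0.011025
Numerator = -0.24 − 0.0110 = -0.2510; denominator = 1 − 0.0110 = 0.9890
φ_{22} = -0.2510 / 0.9890 = -0.254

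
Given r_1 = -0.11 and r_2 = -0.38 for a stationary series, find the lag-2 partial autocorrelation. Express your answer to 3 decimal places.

φ_{22} = (r_2 − r_1²) / (1 − r_1²)
r_1² = (-0.11)² = 0.0121
Numerator = -0.38 − 0.0121 = -0.3921; denominator = 1 − 0.0121 = 0.9879
φ_{22} = -0.3921 / 0.9879 = -0.397

-0.397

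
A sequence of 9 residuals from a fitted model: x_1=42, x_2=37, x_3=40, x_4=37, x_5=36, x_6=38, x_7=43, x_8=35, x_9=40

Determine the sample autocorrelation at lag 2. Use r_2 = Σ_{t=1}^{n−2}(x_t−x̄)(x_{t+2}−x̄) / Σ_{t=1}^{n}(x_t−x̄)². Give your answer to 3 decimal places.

Mean x̄ = (42 + 37 + 40 + 37 + 36 + 38 + 43 + 35 + 40)/9 = 38.6667
Σ(x_t−x̄)(x_{t+2}−x̄) = (4.4444) + (2.7778) + (-3.5556) + (1.1111) + (-11.5556) + (2.4444) + (5.7778) = 1.4444
Denominator Σ(x_t−x̄)² = 60.0000
r_2 = 1.4444 / 60.0000 = 0.024

0.024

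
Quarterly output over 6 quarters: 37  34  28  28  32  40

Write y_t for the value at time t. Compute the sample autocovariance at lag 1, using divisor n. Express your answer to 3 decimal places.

Mean ȳ = (37 + 34 + 28 + 28 + 32 + 40)/6 = 33.1667
Σ_{t=1}^{5}(y_t−ȳ)(y_{t+1}−ȳ) = 23.6389
γ_1 = 23.6389 / 6 = 3.940

3.940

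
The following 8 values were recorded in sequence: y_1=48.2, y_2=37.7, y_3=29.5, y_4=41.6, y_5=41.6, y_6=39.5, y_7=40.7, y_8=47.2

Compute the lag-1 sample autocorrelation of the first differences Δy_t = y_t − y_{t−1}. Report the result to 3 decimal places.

First differences Δy: -10.5, -8.2, 12.1, 0.0, -2.1, 1.2, 6.5
Mean of differences = -0.1429
Numerator Σ(Δy_t−Δȳ)(Δy_{t+1}−Δȳ) = -7.4318
Denominator Σ(Δy_t−Δȳ)² = 371.8571
r_1(Δy) = -7.4318 / 371.8571 = -0.020

-0.020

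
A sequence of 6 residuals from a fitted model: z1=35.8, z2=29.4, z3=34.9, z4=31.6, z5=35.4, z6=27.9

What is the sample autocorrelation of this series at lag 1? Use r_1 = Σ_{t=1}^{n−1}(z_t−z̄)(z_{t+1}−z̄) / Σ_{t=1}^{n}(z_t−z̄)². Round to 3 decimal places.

-0.632

Mean z̄ = (35.8 + 29.4 + 34.9 + 31.6 + 35.4 + 27.9)/6 = 32.5000
Deviations from mean: 3.3000, -3.1000, 2.4000, -0.9000, 2.9000, -4.6000
Numerator Σ_{t=1}^{5}(z_t−z̄)(z_{t+1}−z̄) = -35.7800
Denominator Σ(z_t−z̄)² = 56.6400
r_1 = -35.7800 / 56.6400 = -0.632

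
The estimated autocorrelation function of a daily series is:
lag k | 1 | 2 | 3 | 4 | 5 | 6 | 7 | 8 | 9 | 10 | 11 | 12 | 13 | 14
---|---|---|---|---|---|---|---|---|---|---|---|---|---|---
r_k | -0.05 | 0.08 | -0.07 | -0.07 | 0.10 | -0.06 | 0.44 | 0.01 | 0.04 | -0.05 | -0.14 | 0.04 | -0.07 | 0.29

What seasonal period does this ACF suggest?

7

The largest autocorrelation is r_7 = 0.44, with a weaker echo at lag 14 (0.29); the remaining lags stay at or below 0.10.
The dominant spike at lag 7 indicates a seasonal period of 7.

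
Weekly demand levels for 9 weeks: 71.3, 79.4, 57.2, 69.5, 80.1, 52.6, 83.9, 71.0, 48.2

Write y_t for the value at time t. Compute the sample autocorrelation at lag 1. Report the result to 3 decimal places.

Mean ȳ = (71.3 + 79.4 + 57.2 + 69.5 + 80.1 + 52.6 + 83.9 + 71.0 + 48.2)/9 = 68.1333
Numerator Σ_{t=1}^{8}(y_t−ȳ)(y_{t+1}−ȳ) = -528.8278
Denominator Σ(y_t−ȳ)² = 1297.0000
r_1 = -528.8278 / 1297.0000 = -0.408

-0.408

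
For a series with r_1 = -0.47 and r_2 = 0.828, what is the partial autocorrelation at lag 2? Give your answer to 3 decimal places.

0.779

φ_{22} = (r_2 − r_1²) / (1 − r_1²)
r_1² = (-0.47)² = 0.2209
Numerator = 0.828 − 0.2209 = 0.6071; denominator = 1 − 0.2209 = 0.7791
φ_{22} = 0.6071 / 0.7791 = 0.779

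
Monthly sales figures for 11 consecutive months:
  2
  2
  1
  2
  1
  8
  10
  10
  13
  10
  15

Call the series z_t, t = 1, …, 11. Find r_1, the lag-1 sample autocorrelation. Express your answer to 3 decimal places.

0.654

Mean z̄ = (2 + 2 + 1 + 2 + 1 + 8 + 10 + 10 + 13 + 10 + 15)/11 = 6.7273
Numerator Σ_{t=1}^{10}(z_t−z̄)(z_{t+1}−z̄) = 179.2893
Denominator Σ(z_t−z̄)² = 274.1818
r_1 = 179.2893 / 274.1818 = 0.654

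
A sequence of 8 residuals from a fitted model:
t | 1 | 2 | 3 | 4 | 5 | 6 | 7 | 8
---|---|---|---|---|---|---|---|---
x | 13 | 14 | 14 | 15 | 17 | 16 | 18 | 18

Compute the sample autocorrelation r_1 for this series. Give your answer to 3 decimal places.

0.545

Mean x̄ = (13 + 14 + 14 + 15 + 17 + 16 + 18 + 18)/8 = 15.6250
Deviations from mean: -2.6250, -1.6250, -1.6250, -0.6250, 1.3750, 0.3750, 2.3750, 2.3750
Numerator Σ_{t=1}^{7}(x_t−x̄)(x_{t+1}−x̄) = 14.1094
Denominator Σ(x_t−x̄)² = 25.8750
r_1 = 14.1094 / 25.8750 = 0.545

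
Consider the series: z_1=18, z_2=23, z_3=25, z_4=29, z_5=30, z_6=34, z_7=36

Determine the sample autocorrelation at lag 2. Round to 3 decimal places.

Mean z̄ = (18 + 23 + 25 + 29 + 30 + 34 + 36)/7 = 27.8571
Deviations from mean: -9.8571, -4.8571, -2.8571, 1.1429, 2.1429, 6.1429, 8.1429
Σ(z_t−z̄)(z_{t+2}−z̄) = (28.1633) + (-5.5510) + (-6.1224) + (7.0204) + (17.4490) = 40.9592
Denominator Σ(z_t−z̄)² = 238.8571
r_2 = 40.9592 / 238.8571 = 0.171

0.171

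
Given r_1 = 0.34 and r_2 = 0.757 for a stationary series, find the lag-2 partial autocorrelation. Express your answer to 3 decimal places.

φ_{22} = (r_2 − r_1²) / (1 − r_1²)
r_1² = (0.34)² = 0.1156
Numerator = 0.757 − 0.1156 = 0.6414; denominator = 1 − 0.1156 = 0.8844
φ_{22} = 0.6414 / 0.8844 = 0.725

0.725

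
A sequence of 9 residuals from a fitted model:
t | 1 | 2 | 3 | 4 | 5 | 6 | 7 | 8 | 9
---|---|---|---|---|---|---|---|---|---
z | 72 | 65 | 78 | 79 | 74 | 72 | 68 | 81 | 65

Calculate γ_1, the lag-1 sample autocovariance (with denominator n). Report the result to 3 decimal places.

-10.457

Mean z̄ = (72 + 65 + 78 + 79 + 74 + 72 + 68 + 81 + 65)/9 = 72.6667
Σ_{t=1}^{8}(z_t−z̄)(z_{t+1}−z̄) = -94.1111
γ_1 = -94.1111 / 9 = -10.457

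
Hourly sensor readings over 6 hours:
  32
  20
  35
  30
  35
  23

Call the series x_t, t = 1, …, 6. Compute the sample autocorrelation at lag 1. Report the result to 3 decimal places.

-0.532

Mean x̄ = (32 + 20 + 35 + 30 + 35 + 23)/6 = 29.1667
Deviations from mean: 2.8333, -9.1667, 5.8333, 0.8333, 5.8333, -6.1667
Σ(x_t−x̄)(x_{t+1}−x̄) = (-25.9722) + (-53.4722) + (4.8611) + (4.8611) + (-35.9722) = -105.6944
Denominator Σ(x_t−x̄)² = 198.8333
r_1 = -105.6944 / 198.8333 = -0.532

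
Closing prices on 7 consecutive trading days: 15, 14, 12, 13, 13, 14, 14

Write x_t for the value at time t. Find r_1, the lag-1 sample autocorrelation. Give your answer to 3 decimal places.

Mean x̄ = (15 + 14 + 12 + 13 + 13 + 14 + 14)/7 = 13.5714
Deviations from mean: 1.4286, 0.4286, -1.5714, -0.5714, -0.5714, 0.4286, 0.4286
Σ(x_t−x̄)(x_{t+1}−x̄) = (0.6122) + (-0.6735) + (0.8980) + (0.3265) + (-0.2449) + (0.1837) = 1.1020
Denominator Σ(x_t−x̄)² = 5.7143
r_1 = 1.1020 / 5.7143 = 0.193

0.193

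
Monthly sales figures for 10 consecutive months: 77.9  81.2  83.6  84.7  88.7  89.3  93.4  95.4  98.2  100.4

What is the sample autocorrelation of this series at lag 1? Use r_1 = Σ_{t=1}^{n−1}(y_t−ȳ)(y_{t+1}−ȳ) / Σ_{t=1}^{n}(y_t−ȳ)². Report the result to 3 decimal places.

Mean ȳ = (77.9 + 81.2 + 83.6 + 84.7 + 88.7 + 89.3 + 93.4 + 95.4 + 98.2 + 100.4)/10 = 89.2800
Numerator Σ_{t=1}^{9}(y_t−ȳ)(y_{t+1}−ȳ) = 345.5816
Denominator Σ(y_t−ȳ)² = 506.0160
r_1 = 345.5816 / 506.0160 = 0.683

0.683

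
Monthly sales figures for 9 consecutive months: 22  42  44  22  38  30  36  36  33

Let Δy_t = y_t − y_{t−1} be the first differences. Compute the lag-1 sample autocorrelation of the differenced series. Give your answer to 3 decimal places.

First differences Δy: 20, 2, -22, 16, -8, 6, 0, -3
Mean of differences = 1.3750
Numerator Σ(Δy_t−Δȳ)(Δy_{t+1}−Δȳ) = -525.6406
Denominator Σ(Δy_t−Δȳ)² = 1237.8750
r_1(Δy) = -525.6406 / 1237.8750 = -0.425

-0.425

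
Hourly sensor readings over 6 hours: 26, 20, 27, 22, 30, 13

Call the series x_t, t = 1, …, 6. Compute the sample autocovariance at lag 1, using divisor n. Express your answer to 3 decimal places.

Mean x̄ = (26 + 20 + 27 + 22 + 30 + 13)/6 = 23.0000
Σ_{t=1}^{5}(x_t−x̄)(x_{t+1}−x̄) = -102.0000
γ_1 = -102.0000 / 6 = -17.000

-17.000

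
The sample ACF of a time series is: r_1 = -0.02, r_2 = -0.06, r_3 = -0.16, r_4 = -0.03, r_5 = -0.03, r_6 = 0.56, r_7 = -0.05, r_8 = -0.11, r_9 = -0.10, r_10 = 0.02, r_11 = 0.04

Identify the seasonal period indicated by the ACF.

6

The largest autocorrelation is r_6 = 0.56; the remaining lags stay at or below 0.04.
The dominant spike at lag 6 indicates a seasonal period of 6.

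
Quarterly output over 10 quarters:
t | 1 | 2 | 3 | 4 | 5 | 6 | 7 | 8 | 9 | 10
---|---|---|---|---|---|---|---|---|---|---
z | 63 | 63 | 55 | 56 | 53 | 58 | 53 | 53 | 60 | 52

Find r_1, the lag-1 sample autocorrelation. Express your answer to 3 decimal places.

0.056

Mean z̄ = (63 + 63 + 55 + 56 + 53 + 58 + 53 + 53 + 60 + 52)/10 = 56.6000
Numerator Σ_{t=1}^{9}(z_t−z̄)(z_{t+1}−z̄) = 8.8400
Denominator Σ(z_t−z̄)² = 158.4000
r_1 = 8.8400 / 158.4000 = 0.056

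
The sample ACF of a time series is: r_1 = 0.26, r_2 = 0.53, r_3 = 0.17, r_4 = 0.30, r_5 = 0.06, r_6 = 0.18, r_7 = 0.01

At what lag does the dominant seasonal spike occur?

The largest autocorrelation is r_2 = 0.53, with a weaker echo at lag 4 (0.30); the remaining lags stay at or below 0.26.
The dominant spike at lag 2 indicates a seasonal period of 2.

2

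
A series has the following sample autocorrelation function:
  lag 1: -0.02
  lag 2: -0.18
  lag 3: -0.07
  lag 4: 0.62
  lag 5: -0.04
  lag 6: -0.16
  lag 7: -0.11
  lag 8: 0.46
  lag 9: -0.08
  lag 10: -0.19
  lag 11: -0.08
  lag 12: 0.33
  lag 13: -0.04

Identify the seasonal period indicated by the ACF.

The largest autocorrelation is r_4 = 0.62, with weaker echoes at lags 8 (0.46) and 12 (0.33); the remaining lags stay at or below -0.02.
The dominant spike at lag 4 indicates a seasonal period of 4.

4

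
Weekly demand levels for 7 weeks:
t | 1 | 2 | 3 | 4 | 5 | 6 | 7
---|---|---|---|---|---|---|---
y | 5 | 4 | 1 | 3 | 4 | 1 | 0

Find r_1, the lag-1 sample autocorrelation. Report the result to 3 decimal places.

0.136

Mean ȳ = (5 + 4 + 1 + 3 + 4 + 1 + 0)/7 = 2.5714
Deviations from mean: 2.4286, 1.4286, -1.5714, 0.4286, 1.4286, -1.5714, -2.5714
Numerator Σ_{t=1}^{6}(y_t−ȳ)(y_{t+1}−ȳ) = 2.9592
Denominator Σ(y_t−ȳ)² = 21.7143
r_1 = 2.9592 / 21.7143 = 0.136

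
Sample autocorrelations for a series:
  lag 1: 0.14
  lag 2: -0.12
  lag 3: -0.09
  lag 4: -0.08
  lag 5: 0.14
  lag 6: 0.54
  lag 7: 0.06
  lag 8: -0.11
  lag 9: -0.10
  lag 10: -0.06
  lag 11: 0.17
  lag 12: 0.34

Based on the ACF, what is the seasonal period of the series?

The largest autocorrelation is r_6 = 0.54, with a weaker echo at lag 12 (0.34); the remaining lags stay at or below 0.17.
The dominant spike at lag 6 indicates a seasonal period of 6.

6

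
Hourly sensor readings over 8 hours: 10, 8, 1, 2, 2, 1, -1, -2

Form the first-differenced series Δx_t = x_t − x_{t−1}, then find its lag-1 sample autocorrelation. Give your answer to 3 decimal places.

First differences Δx: -2, -7, 1, 0, -1, -2, -1
Mean of differences = -1.7143
Numerator Σ(Δx_t−Δx̄)(Δx_{t+1}−Δx̄) = -7.3673
Denominator Σ(Δx_t−Δx̄)² = 39.4286
r_1(Δx) = -7.3673 / 39.4286 = -0.187

-0.187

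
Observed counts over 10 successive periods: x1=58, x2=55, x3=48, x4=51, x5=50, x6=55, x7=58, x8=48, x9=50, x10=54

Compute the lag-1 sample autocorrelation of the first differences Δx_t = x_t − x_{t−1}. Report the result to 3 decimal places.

First differences Δx: -3, -7, 3, -1, 5, 3, -10, 2, 4
Mean of differences = -0.4444
Numerator Σ(Δx_t−Δx̄)(Δx_{t+1}−Δx̄) = -37.4198
Denominator Σ(Δx_t−Δx̄)² = 220.2222
r_1(Δx) = -37.4198 / 220.2222 = -0.170

-0.170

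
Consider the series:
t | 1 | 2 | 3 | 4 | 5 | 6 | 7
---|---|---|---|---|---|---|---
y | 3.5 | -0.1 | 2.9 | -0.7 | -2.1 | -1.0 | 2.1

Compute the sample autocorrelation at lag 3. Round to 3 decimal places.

Mean ȳ = (3.5 − 0.1 + 2.9 − 0.7 − 2.1 − 1.0 + 2.1)/7 = 0.6571
Deviations from mean: 2.8429, -0.7571, 2.2429, -1.3571, -2.7571, -1.6571, 1.4429
Numerator Σ_{t=1}^{4}(y_t−ȳ)(y_{t+3}−ȳ) = -7.4455
Denominator Σ(y_t−ȳ)² = 27.9571
r_3 = -7.4455 / 27.9571 = -0.266

-0.266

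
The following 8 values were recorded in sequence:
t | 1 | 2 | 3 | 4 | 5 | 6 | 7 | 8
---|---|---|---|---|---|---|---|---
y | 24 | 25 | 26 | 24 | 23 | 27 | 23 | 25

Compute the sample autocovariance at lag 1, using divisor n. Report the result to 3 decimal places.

Mean ȳ = (24 + 25 + 26 + 24 + 23 + 27 + 23 + 25)/8 = 24.6250
Σ_{t=1}^{7}(y_t−ȳ)(y_{t+1}−ȳ) = -7.8906
γ_1 = -7.8906 / 8 = -0.986

-0.986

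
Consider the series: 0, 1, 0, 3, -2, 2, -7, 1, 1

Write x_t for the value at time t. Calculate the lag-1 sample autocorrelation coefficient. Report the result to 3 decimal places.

-0.439

Mean x̄ = (0 + 1 + 0 + 3 − 2 + 2 − 7 + 1 + 1)/9 = -0.1111
Numerator Σ_{t=1}^{8}(x_t−x̄)(x_{t+1}−x̄) = -30.2346
Denominator Σ(x_t−x̄)² = 68.8889
r_1 = -30.2346 / 68.8889 = -0.439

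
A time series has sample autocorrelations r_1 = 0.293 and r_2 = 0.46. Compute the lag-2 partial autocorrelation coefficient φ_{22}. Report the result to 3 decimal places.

0.409

φ_{22} = (r_2 − r_1²) / (1 − r_1²)
r_1² = (0.293)² = 0.085849
Numerator = 0.46 − 0.0858 = 0.3742; denominator = 1 − 0.0858 = 0.9142
φ_{22} = 0.3742 / 0.9142 = 0.409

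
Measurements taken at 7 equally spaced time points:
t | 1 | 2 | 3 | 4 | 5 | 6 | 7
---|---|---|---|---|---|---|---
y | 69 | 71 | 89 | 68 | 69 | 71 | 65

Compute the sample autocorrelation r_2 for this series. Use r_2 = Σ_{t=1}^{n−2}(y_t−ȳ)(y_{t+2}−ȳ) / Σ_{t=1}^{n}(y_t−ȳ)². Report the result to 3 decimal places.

-0.188

Mean ȳ = (69 + 71 + 89 + 68 + 69 + 71 + 65)/7 = 71.7143
Deviations from mean: -2.7143, -0.7143, 17.2857, -3.7143, -2.7143, -0.7143, -6.7143
Σ(y_t−ȳ)(y_{t+2}−ȳ) = (-46.9184) + (2.6531) + (-46.9184) + (2.6531) + (18.2245) = -70.3061
Denominator Σ(y_t−ȳ)² = 373.4286
r_2 = -70.3061 / 373.4286 = -0.188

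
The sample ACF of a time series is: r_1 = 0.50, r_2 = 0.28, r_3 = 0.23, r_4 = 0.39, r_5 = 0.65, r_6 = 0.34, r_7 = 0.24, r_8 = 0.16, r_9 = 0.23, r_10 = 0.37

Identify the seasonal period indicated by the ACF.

The largest autocorrelation is r_5 = 0.65; the remaining lags stay at or below 0.50. The elevated value at lag 1 (0.50), dropping to 0.28 at lag 2, reflects decaying short-term dependence rather than seasonality.
The dominant spike at lag 5 indicates a seasonal period of 5.

5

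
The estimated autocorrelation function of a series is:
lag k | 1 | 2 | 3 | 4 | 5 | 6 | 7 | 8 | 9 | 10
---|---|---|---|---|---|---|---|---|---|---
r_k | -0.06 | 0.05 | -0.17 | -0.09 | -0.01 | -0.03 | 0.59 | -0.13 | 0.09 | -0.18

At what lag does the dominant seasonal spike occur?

7

The largest autocorrelation is r_7 = 0.59; the remaining lags stay at or below 0.09.
The dominant spike at lag 7 indicates a seasonal period of 7.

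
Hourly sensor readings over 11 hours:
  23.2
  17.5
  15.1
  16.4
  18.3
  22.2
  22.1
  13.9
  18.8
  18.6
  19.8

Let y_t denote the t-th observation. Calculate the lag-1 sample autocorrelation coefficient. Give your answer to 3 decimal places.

Mean ȳ = (23.2 + 17.5 + 15.1 + 16.4 + 18.3 + 22.2 + 22.1 + 13.9 + 18.8 + 18.6 + 19.8)/11 = 18.7182
Numerator Σ_{t=1}^{10}(y_t−ȳ)(y_{t+1}−ȳ) = 1.7979
Denominator Σ(y_t−ȳ)² = 88.1764
r_1 = 1.7979 / 88.1764 = 0.020

0.020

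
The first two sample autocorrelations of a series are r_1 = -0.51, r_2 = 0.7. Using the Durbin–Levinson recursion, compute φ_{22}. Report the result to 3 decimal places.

φ_{22} = (r_2 − r_1²) / (1 − r_1²)
r_1² = (-0.51)² = 0.2601
Numerator = 0.7 − 0.2601 = 0.4399; denominator = 1 − 0.2601 = 0.7399
φ_{22} = 0.4399 / 0.7399 = 0.595

0.595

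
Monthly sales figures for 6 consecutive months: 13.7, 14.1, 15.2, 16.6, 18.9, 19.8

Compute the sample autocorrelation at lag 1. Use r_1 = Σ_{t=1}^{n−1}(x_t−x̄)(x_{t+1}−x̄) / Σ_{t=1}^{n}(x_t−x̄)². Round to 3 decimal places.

0.556

Mean x̄ = (13.7 + 14.1 + 15.2 + 16.6 + 18.9 + 19.8)/6 = 16.3833
Σ(x_t−x̄)(x_{t+1}−x̄) = (6.1269) + (2.7019) + (-0.2564) + (0.5453) + (8.5986) = 17.7164
Denominator Σ(x_t−x̄)² = 31.8683
r_1 = 17.7164 / 31.8683 = 0.556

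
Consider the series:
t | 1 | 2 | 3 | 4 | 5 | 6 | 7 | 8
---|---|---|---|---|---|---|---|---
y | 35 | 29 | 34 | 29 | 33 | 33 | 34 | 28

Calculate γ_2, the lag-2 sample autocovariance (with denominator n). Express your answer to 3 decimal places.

1.512

Mean ȳ = (35 + 29 + 34 + 29 + 33 + 33 + 34 + 28)/8 = 31.8750
Deviations: 3.1250, -2.8750, 2.1250, -2.8750, 1.1250, 1.1250, 2.1250, -3.8750
Σ_{t=1}^{6}(y_t−ȳ)(y_{t+2}−ȳ) = 12.0938
γ_2 = 12.0938 / 8 = 1.512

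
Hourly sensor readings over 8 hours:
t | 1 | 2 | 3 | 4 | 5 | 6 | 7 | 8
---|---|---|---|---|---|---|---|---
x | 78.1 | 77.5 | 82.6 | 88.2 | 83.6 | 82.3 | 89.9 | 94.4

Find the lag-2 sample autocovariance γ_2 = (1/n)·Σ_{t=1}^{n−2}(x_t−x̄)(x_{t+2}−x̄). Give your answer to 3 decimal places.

Mean x̄ = (78.1 + 77.5 + 82.6 + 88.2 + 83.6 + 82.3 + 89.9 + 94.4)/8 = 84.5750
Deviations: -6.4750, -7.0750, -1.9750, 3.6250, -0.9750, -2.2750, 5.3250, 9.8250
Σ_{t=1}^{6}(x_t−x̄)(x_{t+2}−x̄) = -46.7238
γ_2 = -46.7238 / 8 = -5.840

-5.840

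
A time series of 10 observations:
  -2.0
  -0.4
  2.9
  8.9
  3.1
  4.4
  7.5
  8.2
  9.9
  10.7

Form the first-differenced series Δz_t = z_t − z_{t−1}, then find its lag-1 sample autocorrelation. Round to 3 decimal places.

-0.311

First differences Δz: 1.6, 3.3, 6.0, -5.8, 1.3, 3.1, 0.7, 1.7, 0.8
Mean of differences = 1.4111
Numerator Σ(Δz_t−Δz̄)(Δz_{t+1}−Δz̄) = -25.0357
Denominator Σ(Δz_t−Δz̄)² = 80.4889
r_1(Δz) = -25.0357 / 80.4889 = -0.311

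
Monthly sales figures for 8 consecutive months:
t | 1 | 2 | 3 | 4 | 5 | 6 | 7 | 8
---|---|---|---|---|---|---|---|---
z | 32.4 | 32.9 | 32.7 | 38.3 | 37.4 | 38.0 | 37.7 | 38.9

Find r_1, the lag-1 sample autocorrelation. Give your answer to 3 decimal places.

0.502

Mean z̄ = (32.4 + 32.9 + 32.7 + 38.3 + 37.4 + 38.0 + 37.7 + 38.9)/8 = 36.0375
Σ(z_t−z̄)(z_{t+1}−z̄) = (11.4127) + (10.4714) + (-7.5511) + (3.0827) + (2.6739) + (3.2627) + (4.7589) = 28.1111
Denominator Σ(z_t−z̄)² = 55.9988
r_1 = 28.1111 / 55.9988 = 0.502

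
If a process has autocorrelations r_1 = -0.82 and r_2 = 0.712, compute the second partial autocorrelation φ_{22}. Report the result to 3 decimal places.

φ_{22} = (r_2 − r_1²) / (1 − r_1²)
r_1² = (-0.82)² = 0.6724
Numerator = 0.712 − 0.6724 = 0.0396; denominator = 1 − 0.6724 = 0.3276
φ_{22} = 0.0396 / 0.3276 = 0.121

0.121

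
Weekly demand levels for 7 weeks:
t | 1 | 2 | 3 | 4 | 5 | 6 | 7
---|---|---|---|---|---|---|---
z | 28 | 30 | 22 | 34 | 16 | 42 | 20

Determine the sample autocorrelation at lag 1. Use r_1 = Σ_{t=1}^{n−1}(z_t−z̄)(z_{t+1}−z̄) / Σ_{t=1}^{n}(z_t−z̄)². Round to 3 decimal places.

-0.833

Mean z̄ = (28 + 30 + 22 + 34 + 16 + 42 + 20)/7 = 27.4286
Deviations from mean: 0.5714, 2.5714, -5.4286, 6.5714, -11.4286, 14.5714, -7.4286
Numerator Σ_{t=1}^{6}(z_t−z̄)(z_{t+1}−z̄) = -398.0408
Denominator Σ(z_t−z̄)² = 477.7143
r_1 = -398.0408 / 477.7143 = -0.833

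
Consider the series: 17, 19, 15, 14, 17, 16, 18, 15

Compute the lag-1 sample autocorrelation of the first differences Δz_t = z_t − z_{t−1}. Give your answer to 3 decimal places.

First differences Δz: 2, -4, -1, 3, -1, 2, -3
Mean of differences = -0.2857
Numerator Σ(Δz_t−Δz̄)(Δz_{t+1}−Δz̄) = -18.3673
Denominator Σ(Δz_t−Δz̄)² = 43.4286
r_1(Δz) = -18.3673 / 43.4286 = -0.423

-0.423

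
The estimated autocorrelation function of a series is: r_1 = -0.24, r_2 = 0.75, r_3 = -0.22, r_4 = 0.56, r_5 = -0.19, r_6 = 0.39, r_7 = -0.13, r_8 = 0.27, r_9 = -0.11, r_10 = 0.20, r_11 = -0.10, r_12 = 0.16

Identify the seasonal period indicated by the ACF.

The largest autocorrelation is r_2 = 0.75, with weaker echoes at lags 4 (0.56), 6 (0.39), 8 (0.27), 10 (0.20) and 12 (0.16); the remaining lags stay at or below -0.10.
The dominant spike at lag 2 indicates a seasonal period of 2.

2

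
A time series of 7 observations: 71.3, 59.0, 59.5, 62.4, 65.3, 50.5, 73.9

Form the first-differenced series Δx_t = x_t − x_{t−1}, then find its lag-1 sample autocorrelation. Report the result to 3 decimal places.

First differences Δx: -12.3, 0.5, 2.9, 2.9, -14.8, 23.4
Mean of differences = 0.4333
Numerator Σ(Δx_t−Δx̄)(Δx_{t+1}−Δx̄) = -382.0344
Denominator Σ(Δx_t−Δx̄)² = 933.8333
r_1(Δx) = -382.0344 / 933.8333 = -0.409

-0.409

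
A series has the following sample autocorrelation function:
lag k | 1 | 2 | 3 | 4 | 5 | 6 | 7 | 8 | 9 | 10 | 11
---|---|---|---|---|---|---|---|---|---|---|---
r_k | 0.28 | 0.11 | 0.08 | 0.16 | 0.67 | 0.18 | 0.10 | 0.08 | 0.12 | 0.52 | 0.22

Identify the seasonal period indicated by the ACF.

The largest autocorrelation is r_5 = 0.67, with a weaker echo at lag 10 (0.52); the remaining lags stay at or below 0.28. The elevated value at lag 1 (0.28), dropping to 0.11 at lag 2, reflects decaying short-term dependence rather than seasonality.
The dominant spike at lag 5 indicates a seasonal period of 5.

5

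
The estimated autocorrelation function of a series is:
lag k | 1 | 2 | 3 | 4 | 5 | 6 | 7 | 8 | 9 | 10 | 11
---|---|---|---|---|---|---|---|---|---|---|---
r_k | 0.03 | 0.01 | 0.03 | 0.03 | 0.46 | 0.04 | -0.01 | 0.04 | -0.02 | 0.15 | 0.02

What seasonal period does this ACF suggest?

The largest autocorrelation is r_5 = 0.46, with a weaker echo at lag 10 (0.15); the remaining lags stay at or below 0.04.
The dominant spike at lag 5 indicates a seasonal period of 5.

5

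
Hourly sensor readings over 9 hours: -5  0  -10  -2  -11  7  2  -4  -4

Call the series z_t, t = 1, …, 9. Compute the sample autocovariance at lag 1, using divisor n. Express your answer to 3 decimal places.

-8.444

Mean z̄ = (-5 + 0 − 10 − 2 − 11 + 7 + 2 − 4 − 4)/9 = -3.0000
Σ_{t=1}^{8}(z_t−z̄)(z_{t+1}−z̄) = -76.0000
γ_1 = -76.0000 / 9 = -8.444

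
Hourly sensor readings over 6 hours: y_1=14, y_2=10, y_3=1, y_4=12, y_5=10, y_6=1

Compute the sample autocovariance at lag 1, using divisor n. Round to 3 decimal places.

Mean ȳ = (14 + 10 + 1 + 12 + 10 + 1)/6 = 8.0000
Σ_{t=1}^{5}(y_t−ȳ)(y_{t+1}−ȳ) = -36.0000
γ_1 = -36.0000 / 6 = -6.000

-6.000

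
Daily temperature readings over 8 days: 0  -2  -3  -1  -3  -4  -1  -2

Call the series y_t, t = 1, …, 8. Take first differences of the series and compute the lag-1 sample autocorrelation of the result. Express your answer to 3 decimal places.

-0.333

First differences Δy: -2, -1, 2, -2, -1, 3, -1
Mean of differences = -0.2857
Numerator Σ(Δy_t−Δȳ)(Δy_{t+1}−Δȳ) = -7.7959
Denominator Σ(Δy_t−Δȳ)² = 23.4286
r_1(Δy) = -7.7959 / 23.4286 = -0.333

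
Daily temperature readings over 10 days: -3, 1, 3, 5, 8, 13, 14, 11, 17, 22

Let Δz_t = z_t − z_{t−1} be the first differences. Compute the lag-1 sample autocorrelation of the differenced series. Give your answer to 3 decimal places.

First differences Δz: 4, 2, 2, 3, 5, 1, -3, 6, 5
Mean of differences = 2.7778
Numerator Σ(Δz_t−Δz̄)(Δz_{t+1}−Δz̄) = -5.1605
Denominator Σ(Δz_t−Δz̄)² = 59.5556
r_1(Δz) = -5.1605 / 59.5556 = -0.087

-0.087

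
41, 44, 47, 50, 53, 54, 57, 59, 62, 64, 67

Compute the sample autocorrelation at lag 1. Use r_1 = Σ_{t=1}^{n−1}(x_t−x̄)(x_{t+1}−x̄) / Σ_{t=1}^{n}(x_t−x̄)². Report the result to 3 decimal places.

0.707

Mean x̄ = (41 + 44 + 47 + 50 + 53 + 54 + 57 + 59 + 62 + 64 + 67)/11 = 54.3636
Numerator Σ_{t=1}^{10}(x_t−x̄)(x_{t+1}−x̄) = 495.4132
Denominator Σ(x_t−x̄)² = 700.5455
r_1 = 495.4132 / 700.5455 = 0.707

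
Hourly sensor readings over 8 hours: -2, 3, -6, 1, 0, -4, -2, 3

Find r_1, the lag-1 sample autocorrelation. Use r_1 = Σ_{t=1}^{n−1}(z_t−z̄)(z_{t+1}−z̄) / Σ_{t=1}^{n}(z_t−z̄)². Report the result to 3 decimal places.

Mean z̄ = (-2 + 3 − 6 + 1 + 0 − 4 − 2 + 3)/8 = -0.8750
Numerator Σ_{t=1}^{7}(z_t−z̄)(z_{t+1}−z̄) = -35.7656
Denominator Σ(z_t−z̄)² = 72.8750
r_1 = -35.7656 / 72.8750 = -0.491

-0.491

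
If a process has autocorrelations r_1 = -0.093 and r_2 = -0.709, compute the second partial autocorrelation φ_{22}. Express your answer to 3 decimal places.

φ_{22} = (r_2 − r_1²) / (1 − r_1²)
r_1² = (-0.093)² = 0.008649
Numerator = -0.709 − 0.0086 = -0.7176; denominator = 1 − 0.0086 = 0.9914
φ_{22} = -0.7176 / 0.9914 = -0.724

-0.724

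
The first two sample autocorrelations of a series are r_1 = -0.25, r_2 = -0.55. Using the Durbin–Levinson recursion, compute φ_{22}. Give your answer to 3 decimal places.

φ_{22} = (r_2 − r_1²) / (1 − r_1²)
r_1² = (-0.25)² = 0.0625
Numerator = -0.55 − 0.0625 = -0.6125; denominator = 1 − 0.0625 = 0.9375
φ_{22} = -0.6125 / 0.9375 = -0.653

-0.653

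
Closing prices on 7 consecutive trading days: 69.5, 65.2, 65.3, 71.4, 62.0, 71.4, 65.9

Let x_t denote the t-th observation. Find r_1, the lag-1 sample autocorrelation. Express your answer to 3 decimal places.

-0.753

Mean x̄ = (69.5 + 65.2 + 65.3 + 71.4 + 62.0 + 71.4 + 65.9)/7 = 67.2429
Numerator Σ_{t=1}^{6}(x_t−x̄)(x_{t+1}−x̄) = -57.8918
Denominator Σ(x_t−x̄)² = 76.8971
r_1 = -57.8918 / 76.8971 = -0.753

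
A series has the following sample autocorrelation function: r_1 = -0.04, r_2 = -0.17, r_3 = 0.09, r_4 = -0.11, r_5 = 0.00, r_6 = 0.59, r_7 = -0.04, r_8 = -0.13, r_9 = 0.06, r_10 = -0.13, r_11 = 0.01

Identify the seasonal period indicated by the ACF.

The largest autocorrelation is r_6 = 0.59; the remaining lags stay at or below 0.09.
The dominant spike at lag 6 indicates a seasonal period of 6.

6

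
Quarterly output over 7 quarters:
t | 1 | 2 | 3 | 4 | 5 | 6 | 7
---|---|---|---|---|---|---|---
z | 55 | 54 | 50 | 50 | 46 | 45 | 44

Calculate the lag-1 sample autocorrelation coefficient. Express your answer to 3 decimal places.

Mean z̄ = (55 + 54 + 50 + 50 + 46 + 45 + 44)/7 = 49.1429
Σ(z_t−z̄)(z_{t+1}−z̄) = (28.4490) + (4.1633) + (0.7347) + (-2.6939) + (13.0204) + (21.3061) = 64.9796
Denominator Σ(z_t−z̄)² = 112.8571
r_1 = 64.9796 / 112.8571 = 0.576

0.576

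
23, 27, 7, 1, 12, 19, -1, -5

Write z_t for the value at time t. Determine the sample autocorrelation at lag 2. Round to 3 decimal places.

-0.446

Mean z̄ = (23 + 27 + 7 + 1 + 12 + 19 − 1 − 5)/8 = 10.3750
Numerator Σ_{t=1}^{6}(z_t−z̄)(z_{t+2}−z̄) = -435.9063
Denominator Σ(z_t−z̄)² = 977.8750
r_2 = -435.9063 / 977.8750 = -0.446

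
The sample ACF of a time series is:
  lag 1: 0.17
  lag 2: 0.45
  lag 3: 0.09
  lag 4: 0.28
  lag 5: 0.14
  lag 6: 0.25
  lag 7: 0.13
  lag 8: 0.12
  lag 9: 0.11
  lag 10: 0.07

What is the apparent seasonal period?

2

The largest autocorrelation is r_2 = 0.45, with weaker echoes at lags 4 (0.28) and 6 (0.25); the remaining lags stay at or below 0.17.
The dominant spike at lag 2 indicates a seasonal period of 2.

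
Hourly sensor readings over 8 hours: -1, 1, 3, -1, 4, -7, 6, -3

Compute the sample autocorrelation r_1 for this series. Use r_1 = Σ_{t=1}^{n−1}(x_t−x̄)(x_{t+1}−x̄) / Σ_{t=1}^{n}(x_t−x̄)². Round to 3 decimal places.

-0.778

Mean x̄ = (-1 + 1 + 3 − 1 + 4 − 7 + 6 − 3)/8 = 0.2500
Σ(x_t−x̄)(x_{t+1}−x̄) = (-0.9375) + (2.0625) + (-3.4375) + (-4.6875) + (-27.1875) + (-41.6875) + (-18.6875) = -94.5625
Denominator Σ(x_t−x̄)² = 121.5000
r_1 = -94.5625 / 121.5000 = -0.778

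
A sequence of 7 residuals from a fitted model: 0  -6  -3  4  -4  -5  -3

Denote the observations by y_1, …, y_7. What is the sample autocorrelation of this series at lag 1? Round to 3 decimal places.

-0.214

Mean ȳ = (0 − 6 − 3 + 4 − 4 − 5 − 3)/7 = -2.4286
Deviations from mean: 2.4286, -3.5714, -0.5714, 6.4286, -1.5714, -2.5714, -0.5714
Σ(y_t−ȳ)(y_{t+1}−ȳ) = (-8.6735) + (2.0408) + (-3.6735) + (-10.1020) + (4.0408) + (1.4694) = -14.8980
Denominator Σ(y_t−ȳ)² = 69.7143
r_1 = -14.8980 / 69.7143 = -0.214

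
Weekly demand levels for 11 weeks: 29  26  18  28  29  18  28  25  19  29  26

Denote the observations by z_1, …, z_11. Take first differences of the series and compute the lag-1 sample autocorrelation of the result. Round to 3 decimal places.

-0.489

First differences Δz: -3, -8, 10, 1, -11, 10, -3, -6, 10, -3
Mean of differences = -0.3000
Numerator Σ(Δz_t−Δz̄)(Δz_{t+1}−Δz̄) = -268.1900
Denominator Σ(Δz_t−Δz̄)² = 548.1000
r_1(Δz) = -268.1900 / 548.1000 = -0.489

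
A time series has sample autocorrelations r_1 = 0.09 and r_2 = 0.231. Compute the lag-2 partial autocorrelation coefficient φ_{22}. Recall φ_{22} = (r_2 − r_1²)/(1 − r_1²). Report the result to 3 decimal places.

φ_{22} = (r_2 − r_1²) / (1 − r_1²)
r_1² = (0.09)² = 0.0081
Numerator = 0.231 − 0.0081 = 0.2229; denominator = 1 − 0.0081 = 0.9919
φ_{22} = 0.2229 / 0.9919 = 0.225

0.225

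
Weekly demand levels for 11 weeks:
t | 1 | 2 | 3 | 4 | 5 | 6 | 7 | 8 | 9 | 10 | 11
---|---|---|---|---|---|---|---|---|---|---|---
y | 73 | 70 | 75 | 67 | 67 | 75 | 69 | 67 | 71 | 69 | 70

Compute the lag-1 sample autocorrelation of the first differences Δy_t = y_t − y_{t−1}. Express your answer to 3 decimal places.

First differences Δy: -3, 5, -8, 0, 8, -6, -2, 4, -2, 1
Mean of differences = -0.3000
Numerator Σ(Δy_t−Δȳ)(Δy_{t+1}−Δȳ) = -109.3900
Denominator Σ(Δy_t−Δȳ)² = 222.1000
r_1(Δy) = -109.3900 / 222.1000 = -0.493

-0.493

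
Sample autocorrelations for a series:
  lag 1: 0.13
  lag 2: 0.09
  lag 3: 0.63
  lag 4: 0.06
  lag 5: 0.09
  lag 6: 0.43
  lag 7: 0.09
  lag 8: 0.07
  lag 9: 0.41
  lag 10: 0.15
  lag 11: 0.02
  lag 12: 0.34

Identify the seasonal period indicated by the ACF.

The largest autocorrelation is r_3 = 0.63, with weaker echoes at lags 6 (0.43), 9 (0.41) and 12 (0.34); the remaining lags stay at or below 0.15.
The dominant spike at lag 3 indicates a seasonal period of 3.

3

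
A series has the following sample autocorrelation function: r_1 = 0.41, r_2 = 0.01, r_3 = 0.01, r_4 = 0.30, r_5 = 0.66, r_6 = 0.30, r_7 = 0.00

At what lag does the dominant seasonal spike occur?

The largest autocorrelation is r_5 = 0.66; the remaining lags stay at or below 0.41. The elevated value at lag 1 (0.41), dropping to 0.01 at lag 2, reflects decaying short-term dependence rather than seasonality.
The dominant spike at lag 5 indicates a seasonal period of 5.

5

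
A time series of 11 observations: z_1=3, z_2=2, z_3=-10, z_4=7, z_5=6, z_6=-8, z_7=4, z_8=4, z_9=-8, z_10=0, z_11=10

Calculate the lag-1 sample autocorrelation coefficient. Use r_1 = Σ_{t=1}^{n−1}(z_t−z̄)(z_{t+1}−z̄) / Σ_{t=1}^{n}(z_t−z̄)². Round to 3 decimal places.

Mean z̄ = (3 + 2 − 10 + 7 + 6 − 8 + 4 + 4 − 8 + 0 + 10)/11 = 0.9091
Numerator Σ_{t=1}^{10}(z_t−z̄)(z_{t+1}−z̄) = -136.0992
Denominator Σ(z_t−z̄)² = 448.9091
r_1 = -136.0992 / 448.9091 = -0.303

-0.303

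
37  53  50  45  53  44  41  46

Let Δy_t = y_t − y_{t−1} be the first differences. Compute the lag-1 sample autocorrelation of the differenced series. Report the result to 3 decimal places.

First differences Δy: 16, -3, -5, 8, -9, -3, 5
Mean of differences = 1.2857
Numerator Σ(Δy_t−Δȳ)(Δy_{t+1}−Δȳ) = -119.2245
Denominator Σ(Δy_t−Δȳ)² = 457.4286
r_1(Δy) = -119.2245 / 457.4286 = -0.261

-0.261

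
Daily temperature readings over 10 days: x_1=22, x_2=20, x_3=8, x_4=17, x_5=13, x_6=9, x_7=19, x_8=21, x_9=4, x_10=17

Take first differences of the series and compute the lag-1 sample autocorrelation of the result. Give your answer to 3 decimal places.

First differences Δx: -2, -12, 9, -4, -4, 10, 2, -17, 13
Mean of differences = -0.5556
Numerator Σ(Δx_t−Δx̄)(Δx_{t+1}−Δx̄) = -388.1975
Denominator Σ(Δx_t−Δx̄)² = 820.2222
r_1(Δx) = -388.1975 / 820.2222 = -0.473

-0.473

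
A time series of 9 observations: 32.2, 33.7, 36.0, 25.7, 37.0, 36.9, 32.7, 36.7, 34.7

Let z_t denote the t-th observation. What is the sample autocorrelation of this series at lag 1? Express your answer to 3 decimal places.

Mean z̄ = (32.2 + 33.7 + 36.0 + 25.7 + 37.0 + 36.9 + 32.7 + 36.7 + 34.7)/9 = 33.9556
Numerator Σ_{t=1}^{8}(z_t−z̄)(z_{t+1}−z̄) = -38.2209
Denominator Σ(z_t−z̄)² = 103.0822
r_1 = -38.2209 / 103.0822 = -0.371

-0.371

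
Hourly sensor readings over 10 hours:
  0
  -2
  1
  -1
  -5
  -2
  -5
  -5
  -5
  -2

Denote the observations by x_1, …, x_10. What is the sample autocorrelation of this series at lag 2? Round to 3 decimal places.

Mean x̄ = (0 − 2 + 1 − 1 − 5 − 2 − 5 − 5 − 5 − 2)/10 = -2.6000
Numerator Σ_{t=1}^{8}(x_t−x̄)(x_{t+2}−x̄) = 11.2800
Denominator Σ(x_t−x̄)² = 46.4000
r_2 = 11.2800 / 46.4000 = 0.243

0.243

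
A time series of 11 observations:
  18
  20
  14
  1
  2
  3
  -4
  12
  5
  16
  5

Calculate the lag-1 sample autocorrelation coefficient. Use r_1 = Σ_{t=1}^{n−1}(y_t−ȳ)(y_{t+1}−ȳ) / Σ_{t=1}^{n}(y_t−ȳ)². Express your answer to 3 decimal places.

Mean ȳ = (18 + 20 + 14 + 1 + 2 + 3 − 4 + 12 + 5 + 16 + 5)/11 = 8.3636
Numerator Σ_{t=1}^{10}(y_t−ȳ)(y_{t+1}−ȳ) = 174.9587
Denominator Σ(y_t−ȳ)² = 630.5455
r_1 = 174.9587 / 630.5455 = 0.277

0.277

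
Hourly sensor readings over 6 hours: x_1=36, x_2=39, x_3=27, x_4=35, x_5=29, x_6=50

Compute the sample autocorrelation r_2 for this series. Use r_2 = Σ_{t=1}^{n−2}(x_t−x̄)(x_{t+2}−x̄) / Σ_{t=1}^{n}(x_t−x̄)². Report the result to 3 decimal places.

0.137

Mean x̄ = (36 + 39 + 27 + 35 + 29 + 50)/6 = 36.0000
Deviations from mean: 0.0000, 3.0000, -9.0000, -1.0000, -7.0000, 14.0000
Numerator Σ_{t=1}^{4}(x_t−x̄)(x_{t+2}−x̄) = 46.0000
Denominator Σ(x_t−x̄)² = 336.0000
r_2 = 46.0000 / 336.0000 = 0.137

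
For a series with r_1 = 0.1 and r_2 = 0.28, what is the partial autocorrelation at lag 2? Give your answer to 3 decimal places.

0.273

φ_{22} = (r_2 − r_1²) / (1 − r_1²)
r_1² = (0.1)² = 0.01
Numerator = 0.28 − 0.0100 = 0.2700; denominator = 1 − 0.0100 = 0.9900
φ_{22} = 0.2700 / 0.9900 = 0.273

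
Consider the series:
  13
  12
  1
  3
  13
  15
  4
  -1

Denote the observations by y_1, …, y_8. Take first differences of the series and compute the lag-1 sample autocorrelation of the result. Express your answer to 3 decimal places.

0.121

First differences Δy: -1, -11, 2, 10, 2, -11, -5
Mean of differences = -2.0000
Numerator Σ(Δy_t−Δȳ)(Δy_{t+1}−Δȳ) = 42.0000
Denominator Σ(Δy_t−Δȳ)² = 348.0000
r_1(Δy) = 42.0000 / 348.0000 = 0.121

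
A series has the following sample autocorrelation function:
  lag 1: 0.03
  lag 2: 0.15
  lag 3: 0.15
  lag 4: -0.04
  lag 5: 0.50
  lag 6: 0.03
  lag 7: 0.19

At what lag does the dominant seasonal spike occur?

5

The largest autocorrelation is r_5 = 0.50; the remaining lags stay at or below 0.19.
The dominant spike at lag 5 indicates a seasonal period of 5.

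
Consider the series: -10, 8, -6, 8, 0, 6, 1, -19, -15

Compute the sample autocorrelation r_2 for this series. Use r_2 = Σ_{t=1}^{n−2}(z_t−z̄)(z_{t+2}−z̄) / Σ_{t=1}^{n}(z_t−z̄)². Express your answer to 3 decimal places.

0.065

Mean z̄ = (-10 + 8 − 6 + 8 + 0 + 6 + 1 − 19 − 15)/9 = -3.0000
Σ(z_t−z̄)(z_{t+2}−z̄) = (21.0000) + (121.0000) + (-9.0000) + (99.0000) + (12.0000) + (-144.0000) + (-48.0000) = 52.0000
Denominator Σ(z_t−z̄)² = 806.0000
r_2 = 52.0000 / 806.0000 = 0.065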